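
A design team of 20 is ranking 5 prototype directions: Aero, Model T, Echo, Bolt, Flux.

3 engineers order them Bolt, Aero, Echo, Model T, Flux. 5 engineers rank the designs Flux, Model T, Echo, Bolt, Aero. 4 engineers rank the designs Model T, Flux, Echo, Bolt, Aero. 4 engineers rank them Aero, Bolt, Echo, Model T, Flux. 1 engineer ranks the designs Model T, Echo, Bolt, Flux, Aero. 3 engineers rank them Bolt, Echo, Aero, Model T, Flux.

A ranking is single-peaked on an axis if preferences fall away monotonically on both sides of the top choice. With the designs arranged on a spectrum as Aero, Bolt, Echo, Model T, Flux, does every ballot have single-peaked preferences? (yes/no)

Axis positions: Aero=1, Bolt=2, Echo=3, Model T=4, Flux=5.
Group 1 (peak Bolt at position 2): ranking walks positions 2-1-3-4-5, expanding outward from the peak — single-peaked.
Group 2 (peak Flux at position 5): ranking walks positions 5-4-3-2-1, expanding outward from the peak — single-peaked.
Group 3 (peak Model T at position 4): ranking walks positions 4-5-3-2-1, expanding outward from the peak — single-peaked.
Group 4 (peak Aero at position 1): ranking walks positions 1-2-3-4-5, expanding outward from the peak — single-peaked.
Group 5 (peak Model T at position 4): ranking walks positions 4-3-2-5-1, expanding outward from the peak — single-peaked.
Group 6 (peak Bolt at position 2): ranking walks positions 2-3-1-4-5, expanding outward from the peak — single-peaked.
Every ranking is single-peaked on this axis.

yes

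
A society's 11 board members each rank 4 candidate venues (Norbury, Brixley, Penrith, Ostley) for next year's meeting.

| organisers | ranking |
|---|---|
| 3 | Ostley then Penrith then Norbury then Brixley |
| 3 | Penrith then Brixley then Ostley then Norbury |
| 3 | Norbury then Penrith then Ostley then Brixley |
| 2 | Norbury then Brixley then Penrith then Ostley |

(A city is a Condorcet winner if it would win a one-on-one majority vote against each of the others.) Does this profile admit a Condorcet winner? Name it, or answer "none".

Penrith

Check each pair by majority over 11 ballots:
Norbury vs Brixley: Norbury, 8–3.
Norbury vs Penrith: Penrith wins 6–5.
Norbury vs Ostley: Ostley wins 6–5.
Brixley vs Penrith: Penrith, 9–2.
Brixley–Ostley: Ostley 6–5.
Penrith–Ostley: Penrith 8–3.
Penrith beats each of Norbury, Brixley, Ostley — Penrith is the Condorcet winner.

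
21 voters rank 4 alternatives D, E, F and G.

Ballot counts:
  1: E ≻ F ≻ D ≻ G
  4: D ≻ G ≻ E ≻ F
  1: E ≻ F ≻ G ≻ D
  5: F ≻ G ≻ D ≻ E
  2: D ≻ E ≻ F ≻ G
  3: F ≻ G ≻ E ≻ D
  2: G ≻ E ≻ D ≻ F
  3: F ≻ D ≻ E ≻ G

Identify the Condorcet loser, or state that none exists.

E

Pairwise majorities:
D vs E: D preferred on 4+5+2+3 = 14 ballots; D wins 14–7.
D vs F: F, 13–8.
D vs G: 10 to 11, G.
E vs F: 1+4+1+2+2 = 10 for E, 11 for F — F by 11–10.
E vs G: E is ranked higher on 1+1+2+3 = 7 ballots, G on 14. G wins 14–7.
F vs G: F preferred on 1+1+5+2+3+3 = 15 ballots; F wins 15–6.
Only E has no wins; E is the Condorcet loser.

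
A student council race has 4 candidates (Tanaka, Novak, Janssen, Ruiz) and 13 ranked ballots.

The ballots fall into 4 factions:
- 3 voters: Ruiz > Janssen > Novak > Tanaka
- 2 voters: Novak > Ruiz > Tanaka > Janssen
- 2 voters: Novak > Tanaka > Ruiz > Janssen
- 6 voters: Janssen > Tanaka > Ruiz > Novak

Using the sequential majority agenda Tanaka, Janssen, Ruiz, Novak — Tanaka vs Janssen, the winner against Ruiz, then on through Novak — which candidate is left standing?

Round 1: Tanaka vs Janssen — 4–9, Janssen advances.
Round 2: Janssen vs Ruiz — 6–7, Ruiz advances.
Round 3: Ruiz vs Novak — 9–4, Ruiz advances.
Ruiz survives the agenda.

Ruiz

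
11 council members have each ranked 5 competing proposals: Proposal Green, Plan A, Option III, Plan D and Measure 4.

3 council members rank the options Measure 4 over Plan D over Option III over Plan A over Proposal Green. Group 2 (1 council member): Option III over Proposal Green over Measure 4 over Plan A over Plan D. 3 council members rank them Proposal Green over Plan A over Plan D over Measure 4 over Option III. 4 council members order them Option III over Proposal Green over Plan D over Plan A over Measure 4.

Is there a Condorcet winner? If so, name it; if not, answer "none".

Pairwise majorities:
Proposal Green vs Plan A: Proposal Green, 8–3.
Proposal Green vs Option III: Option III, 8–3.
Proposal Green vs Plan D: Proposal Green is ranked higher on 1+3+4 = 8 ballots, Plan D on 3. Proposal Green wins 8–3.
Proposal Green–Measure 4: Proposal Green 8–3.
Plan A vs Option III: 3 for Plan A, 8 for Option III — Option III by 8–3.
Plan A vs Plan D: 1+3 = 4 for Plan A, 7 for Plan D — Plan D by 7–4.
Plan A vs Measure 4: Plan A is ranked higher on 3+4 = 7 ballots, Measure 4 on 4. Plan A wins 7–4.
Option III vs Plan D: Plan D wins 6–5.
Option III vs Measure 4: Option III is ranked higher on 1+4 = 5 ballots, Measure 4 on 6. Measure 4 wins 6–5.
Plan D vs Measure 4: Plan D, 7–4.
No option is unbeaten: Proposal Green loses to Option III; Plan A loses to Proposal Green; Option III loses to Plan D; Plan D loses to Proposal Green; Measure 4 loses to Proposal Green. In particular Proposal Green → Plan D → Option III → Proposal Green is a majority cycle — no Condorcet winner exists.

none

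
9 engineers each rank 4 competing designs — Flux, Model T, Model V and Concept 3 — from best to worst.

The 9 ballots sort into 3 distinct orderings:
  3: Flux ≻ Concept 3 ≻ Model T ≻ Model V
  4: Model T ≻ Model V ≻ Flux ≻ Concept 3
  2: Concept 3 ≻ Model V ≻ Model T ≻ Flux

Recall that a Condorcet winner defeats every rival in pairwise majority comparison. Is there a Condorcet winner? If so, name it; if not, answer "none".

none

Pairwise majorities:
Flux vs Model T: 3 to 6, Model T.
Flux vs Model V: 3 for Flux, 6 for Model V — Model V by 6–3.
Flux vs Concept 3: 3+4 = 7 for Flux, 2 for Concept 3 — Flux by 7–2.
Model T vs Model V: Model T preferred on 3+4 = 7 ballots; Model T wins 7–2.
Model T vs Concept 3: Model T preferred on 4 ballots; Concept 3 wins 5–4.
Model V vs Concept 3: 4 for Model V, 5 for Concept 3 — Concept 3 by 5–4.
No design is unbeaten: Flux loses to Model T; Model T loses to Concept 3; Model V loses to Model T; Concept 3 loses to Flux. In particular Flux beats Concept 3 beats Model T beats Flux is a majority cycle — no Condorcet winner exists.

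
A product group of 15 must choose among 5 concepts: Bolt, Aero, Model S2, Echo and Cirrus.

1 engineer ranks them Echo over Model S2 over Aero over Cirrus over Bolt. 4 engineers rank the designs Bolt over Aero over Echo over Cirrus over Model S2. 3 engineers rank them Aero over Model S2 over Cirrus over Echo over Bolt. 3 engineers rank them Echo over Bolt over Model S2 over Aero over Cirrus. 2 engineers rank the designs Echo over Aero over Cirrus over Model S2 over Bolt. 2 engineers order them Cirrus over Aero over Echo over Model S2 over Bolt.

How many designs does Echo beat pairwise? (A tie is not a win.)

3

Echo against each rival (15 engineers):
Echo vs Bolt: Echo, 11–4.
Echo vs Aero: 6 to 9, Aero.
Echo vs Model S2: Echo preferred on 1+4+3+2+2 = 12 ballots; Echo wins 12–3.
Echo vs Cirrus: Echo wins 10–5.
Echo beats Bolt, Model S2, Cirrus; loses to Aero — 3 pairwise wins.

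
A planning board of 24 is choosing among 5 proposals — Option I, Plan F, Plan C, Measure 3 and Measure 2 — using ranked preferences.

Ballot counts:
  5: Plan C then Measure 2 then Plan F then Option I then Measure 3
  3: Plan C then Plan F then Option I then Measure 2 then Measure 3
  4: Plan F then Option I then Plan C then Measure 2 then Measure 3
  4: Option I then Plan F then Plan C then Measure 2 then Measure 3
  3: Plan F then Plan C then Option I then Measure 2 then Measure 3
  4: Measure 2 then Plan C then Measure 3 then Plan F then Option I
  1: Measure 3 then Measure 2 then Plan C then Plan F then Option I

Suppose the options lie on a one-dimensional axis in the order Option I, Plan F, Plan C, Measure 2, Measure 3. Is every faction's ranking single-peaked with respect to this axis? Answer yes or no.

yes

Axis positions: Option I=1, Plan F=2, Plan C=3, Measure 2=4, Measure 3=5.
Faction 1 (peak Plan C at position 3): ranking walks positions 3-4-2-1-5, expanding outward from the peak — single-peaked.
Faction 2 (peak Plan C at position 3): ranking walks positions 3-2-1-4-5, expanding outward from the peak — single-peaked.
Faction 3 (peak Plan F at position 2): ranking walks positions 2-1-3-4-5, expanding outward from the peak — single-peaked.
Faction 4 (peak Option I at position 1): ranking walks positions 1-2-3-4-5, expanding outward from the peak — single-peaked.
Faction 5 (peak Plan F at position 2): ranking walks positions 2-3-1-4-5, expanding outward from the peak — single-peaked.
Faction 6 (peak Measure 2 at position 4): ranking walks positions 4-3-5-2-1, expanding outward from the peak — single-peaked.
Faction 7 (peak Measure 3 at position 5): ranking walks positions 5-4-3-2-1, expanding outward from the peak — single-peaked.
Every ranking is single-peaked on this axis.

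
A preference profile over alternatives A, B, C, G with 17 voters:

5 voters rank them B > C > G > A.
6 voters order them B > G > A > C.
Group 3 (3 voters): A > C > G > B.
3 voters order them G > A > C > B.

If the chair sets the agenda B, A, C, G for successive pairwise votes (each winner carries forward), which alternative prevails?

B

Round 1: B vs A — 11–6, B advances.
Round 2: B vs C — 11–6, B advances.
Round 3: B vs G — 11–6, B advances.
B survives the agenda.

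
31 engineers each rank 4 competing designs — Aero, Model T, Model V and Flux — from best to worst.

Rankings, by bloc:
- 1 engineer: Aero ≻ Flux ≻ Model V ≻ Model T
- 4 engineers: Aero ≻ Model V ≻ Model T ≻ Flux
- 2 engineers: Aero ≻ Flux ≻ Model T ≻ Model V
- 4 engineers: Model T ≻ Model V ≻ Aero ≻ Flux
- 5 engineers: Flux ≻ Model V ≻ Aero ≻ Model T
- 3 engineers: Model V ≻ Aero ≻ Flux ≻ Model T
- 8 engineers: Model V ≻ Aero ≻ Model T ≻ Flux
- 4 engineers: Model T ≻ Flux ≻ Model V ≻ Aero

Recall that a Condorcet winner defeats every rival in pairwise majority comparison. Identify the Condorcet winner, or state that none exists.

Head-to-head results (31 engineers):
Aero vs Model T: Aero preferred on 1+4+2+5+3+8 = 23 ballots; Aero wins 23–8.
Aero vs Model V: Aero is ranked higher on 1+4+2 = 7 ballots, Model V on 24. Model V wins 24–7.
Aero vs Flux: Aero, 22–9.
Model T vs Model V: Model V, 21–10.
Model T vs Flux: Model T is ranked higher on 4+4+8+4 = 20 ballots, Flux on 11. Model T wins 20–11.
Model V vs Flux: Model V is ranked higher on 4+4+3+8 = 19 ballots, Flux on 12. Model V wins 19–12.
Model V wins every pairwise contest, so Model V is the Condorcet winner.

Model V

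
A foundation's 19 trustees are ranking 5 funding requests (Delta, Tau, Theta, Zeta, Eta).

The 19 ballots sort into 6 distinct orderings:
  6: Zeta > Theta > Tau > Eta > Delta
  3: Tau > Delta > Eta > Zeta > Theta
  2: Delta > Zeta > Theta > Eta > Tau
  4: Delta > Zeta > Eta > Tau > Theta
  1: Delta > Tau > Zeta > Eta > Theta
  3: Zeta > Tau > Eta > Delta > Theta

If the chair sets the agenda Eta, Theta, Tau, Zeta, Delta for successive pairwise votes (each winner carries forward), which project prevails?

Round 1: Eta vs Theta — 11–8, Eta advances.
Round 2: Eta vs Tau — 6–13, Tau advances.
Round 3: Tau vs Zeta — 4–15, Zeta advances.
Round 4: Zeta vs Delta — 9–10, Delta advances.
Delta survives the agenda.

Delta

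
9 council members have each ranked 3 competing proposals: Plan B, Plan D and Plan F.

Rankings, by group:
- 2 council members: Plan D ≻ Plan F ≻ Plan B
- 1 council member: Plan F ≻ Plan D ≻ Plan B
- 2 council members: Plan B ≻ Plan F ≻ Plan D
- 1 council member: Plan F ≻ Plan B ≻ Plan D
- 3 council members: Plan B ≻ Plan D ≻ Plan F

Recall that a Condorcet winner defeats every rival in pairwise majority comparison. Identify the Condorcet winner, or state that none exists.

Plan B

Head-to-head results (9 council members):
Plan B–Plan D: Plan B 6–3.
Plan B vs Plan F: Plan B wins 5–4.
Plan D vs Plan F: Plan D, 5–4.
Plan B defeats every rival head-to-head and is the Condorcet winner.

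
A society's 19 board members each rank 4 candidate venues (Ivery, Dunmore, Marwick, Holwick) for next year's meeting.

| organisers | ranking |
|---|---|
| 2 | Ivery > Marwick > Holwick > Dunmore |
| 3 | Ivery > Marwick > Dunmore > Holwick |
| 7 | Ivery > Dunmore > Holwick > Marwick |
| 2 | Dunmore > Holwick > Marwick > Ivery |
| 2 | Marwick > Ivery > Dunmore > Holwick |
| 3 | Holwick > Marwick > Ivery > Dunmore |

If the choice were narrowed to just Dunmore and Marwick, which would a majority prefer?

Ballots ranking Dunmore above Marwick: 7 + 2 = 9.
Ballots ranking Marwick above Dunmore: 19 − 9 = 10.
Marwick wins the head-to-head 10–9.

Marwick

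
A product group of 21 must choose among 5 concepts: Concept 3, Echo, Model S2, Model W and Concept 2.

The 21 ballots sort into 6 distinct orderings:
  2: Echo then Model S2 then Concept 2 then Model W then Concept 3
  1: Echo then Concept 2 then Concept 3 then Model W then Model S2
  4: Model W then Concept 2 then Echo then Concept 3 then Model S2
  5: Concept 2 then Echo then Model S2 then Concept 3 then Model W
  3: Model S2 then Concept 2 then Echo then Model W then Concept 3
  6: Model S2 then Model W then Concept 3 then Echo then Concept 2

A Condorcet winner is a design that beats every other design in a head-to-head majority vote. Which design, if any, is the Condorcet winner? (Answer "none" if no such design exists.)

Pairwise majorities:
Concept 3 vs Echo: Echo wins 15–6.
Concept 3 vs Model S2: Model S2, 16–5.
Concept 3 vs Model W: Model W, 15–6.
Concept 3 vs Concept 2: Concept 2, 15–6.
Echo–Model S2: Echo 12–9.
Echo–Model W: Echo 11–10.
Echo vs Concept 2: Concept 2, 12–9.
Model S2 vs Model W: Model S2 wins 16–5.
Model S2 vs Concept 2: Model S2 wins 11–10.
Model W vs Concept 2: Concept 2, 11–10.
Each design drops at least one matchup (Concept 3 loses to Echo; Echo loses to Concept 2; Model S2 loses to Echo; Model W loses to Echo; Concept 2 loses to Model S2); the cycle Echo > Model S2 > Concept 2 > Echo rules out a Condorcet winner.

none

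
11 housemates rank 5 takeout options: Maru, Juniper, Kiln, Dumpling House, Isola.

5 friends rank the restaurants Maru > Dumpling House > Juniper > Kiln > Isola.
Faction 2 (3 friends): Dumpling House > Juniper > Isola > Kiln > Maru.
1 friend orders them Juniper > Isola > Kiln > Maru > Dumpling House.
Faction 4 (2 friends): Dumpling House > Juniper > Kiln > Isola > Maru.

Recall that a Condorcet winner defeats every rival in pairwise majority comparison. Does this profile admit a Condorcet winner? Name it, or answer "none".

none

Head-to-head results (11 friends):
Maru vs Juniper: Maru preferred on 5 ballots; Juniper wins 6–5.
Maru vs Kiln: Maru is ranked higher on 5 ballots, Kiln on 6. Kiln wins 6–5.
Maru vs Dumpling House: Maru wins 6–5.
Maru vs Isola: Isola wins 6–5.
Juniper vs Kiln: Juniper wins 11–0.
Juniper vs Dumpling House: 1 for Juniper, 10 for Dumpling House — Dumpling House by 10–1.
Juniper vs Isola: 5+3+1+2 = 11 for Juniper, 0 for Isola — Juniper by 11–0.
Kiln vs Dumpling House: 1 for Kiln, 10 for Dumpling House — Dumpling House by 10–1.
Kiln vs Isola: 5+2 = 7 for Kiln, 4 for Isola — Kiln by 7–4.
Dumpling House vs Isola: 10 to 1, Dumpling House.
Every restaurant loses at least once (Maru loses to Juniper; Juniper loses to Dumpling House; Kiln loses to Juniper; Dumpling House loses to Maru; Isola loses to Juniper). The majority relation contains the cycle Maru beats Dumpling House beats Juniper beats Maru, so there is no Condorcet winner.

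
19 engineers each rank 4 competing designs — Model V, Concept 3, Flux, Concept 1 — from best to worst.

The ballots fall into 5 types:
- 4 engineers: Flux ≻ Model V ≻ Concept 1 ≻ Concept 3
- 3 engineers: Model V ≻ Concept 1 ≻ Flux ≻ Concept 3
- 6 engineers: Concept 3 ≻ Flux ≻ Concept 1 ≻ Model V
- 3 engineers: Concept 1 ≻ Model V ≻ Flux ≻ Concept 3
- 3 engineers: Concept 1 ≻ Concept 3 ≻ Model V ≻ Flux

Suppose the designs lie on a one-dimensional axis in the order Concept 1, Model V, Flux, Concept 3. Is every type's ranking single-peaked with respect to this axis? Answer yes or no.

no

Axis positions: Concept 1=1, Model V=2, Flux=3, Concept 3=4.
Type 1 (peak Flux at position 3): ranking walks positions 3-2-1-4, expanding outward from the peak — single-peaked.
Type 2 (peak Model V at position 2): ranking walks positions 2-1-3-4, expanding outward from the peak — single-peaked.
Type 3: ranking walks positions 4-3-1-2; Concept 1 is ranked above Model V even though Model V lies between Concept 1 and the peak Concept 3 on the axis — preferences dip and rise again. Not single-peaked.
Type 4 (peak Concept 1 at position 1): ranking walks positions 1-2-3-4, expanding outward from the peak — single-peaked.
Type 5: ranking walks positions 1-4-2-3; Concept 3 is ranked above Model V even though Model V lies between Concept 3 and the peak Concept 1 on the axis — preferences dip and rise again. Not single-peaked.
Type 3 violates single-peakedness, so the profile is not single-peaked on this axis.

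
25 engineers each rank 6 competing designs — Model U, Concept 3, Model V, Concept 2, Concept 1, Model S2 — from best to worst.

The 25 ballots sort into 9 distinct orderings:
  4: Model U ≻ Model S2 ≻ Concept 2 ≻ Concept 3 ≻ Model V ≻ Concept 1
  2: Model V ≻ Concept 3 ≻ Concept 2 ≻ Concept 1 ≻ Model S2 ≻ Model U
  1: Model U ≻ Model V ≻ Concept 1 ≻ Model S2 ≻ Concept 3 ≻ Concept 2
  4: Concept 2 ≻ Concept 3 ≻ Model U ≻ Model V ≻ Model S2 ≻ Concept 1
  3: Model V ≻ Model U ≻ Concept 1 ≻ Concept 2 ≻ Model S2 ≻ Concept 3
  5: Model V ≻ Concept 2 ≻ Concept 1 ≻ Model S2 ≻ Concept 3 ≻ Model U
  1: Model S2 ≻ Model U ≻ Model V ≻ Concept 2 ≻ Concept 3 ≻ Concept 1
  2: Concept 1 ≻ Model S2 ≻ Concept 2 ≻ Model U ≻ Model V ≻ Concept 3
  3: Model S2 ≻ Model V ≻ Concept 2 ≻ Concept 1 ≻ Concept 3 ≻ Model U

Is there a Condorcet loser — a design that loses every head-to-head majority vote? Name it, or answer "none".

none

Pairwise majorities:
Model U vs Concept 3: Concept 3 wins 14–11.
Model U–Model V: Model V 13–12.
Model U vs Concept 2: 4+1+3+1 = 9 for Model U, 16 for Concept 2 — Concept 2 by 16–9.
Model U vs Concept 1: Model U preferred on 4+1+4+3+1 = 13 ballots; Model U wins 13–12.
Model U vs Model S2: Model S2, 13–12.
Concept 3–Model V: Model V 17–8.
Concept 3 vs Concept 2: Concept 2 wins 22–3.
Concept 3 vs Concept 1: Concept 3 preferred on 4+2+4+1 = 11 ballots; Concept 1 wins 14–11.
Concept 3 vs Model S2: Concept 3 is ranked higher on 2+4 = 6 ballots, Model S2 on 19. Model S2 wins 19–6.
Model V vs Concept 2: Model V is ranked higher on 2+1+3+5+1+3 = 15 ballots, Concept 2 on 10. Model V wins 15–10.
Model V–Concept 1: Model V 23–2.
Model V vs Model S2: Model V, 15–10.
Concept 2 vs Concept 1: Concept 2 wins 19–6.
Concept 2 vs Model S2: 14 to 11, Concept 2.
Concept 1 vs Model S2: 13 to 12, Concept 1.
Each design has at least one pairwise win (Model U beats Concept 1; Concept 3 beats Model U; Model V beats Model U; Concept 2 beats Model U; Concept 1 beats Concept 3; Model S2 beats Model U) — no Condorcet loser.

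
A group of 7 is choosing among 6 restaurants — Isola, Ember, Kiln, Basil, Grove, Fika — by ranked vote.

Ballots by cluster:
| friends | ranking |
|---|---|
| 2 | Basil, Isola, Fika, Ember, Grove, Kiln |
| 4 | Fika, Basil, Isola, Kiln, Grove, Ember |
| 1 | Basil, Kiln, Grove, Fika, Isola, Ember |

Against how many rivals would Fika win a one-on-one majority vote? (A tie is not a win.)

Fika against each rival (7 friends):
Fika vs Isola: Fika, 5–2.
Fika vs Ember: Fika wins 7–0.
Fika vs Kiln: Fika wins 6–1.
Fika vs Basil: Fika, 4–3.
Fika vs Grove: Fika is ranked higher on 2+4 = 6 ballots, Grove on 1. Fika wins 6–1.
Fika beats Isola, Ember, Kiln, Basil, Grove — 5 pairwise wins.

5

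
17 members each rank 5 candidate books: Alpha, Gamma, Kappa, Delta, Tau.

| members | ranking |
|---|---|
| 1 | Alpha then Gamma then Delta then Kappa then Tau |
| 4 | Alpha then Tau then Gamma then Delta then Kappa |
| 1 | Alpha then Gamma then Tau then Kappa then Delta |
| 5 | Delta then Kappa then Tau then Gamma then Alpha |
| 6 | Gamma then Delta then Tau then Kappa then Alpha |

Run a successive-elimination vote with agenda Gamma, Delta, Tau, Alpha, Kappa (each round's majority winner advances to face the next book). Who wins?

Tau

Round 1: Gamma vs Delta — 12–5, Gamma advances.
Round 2: Gamma vs Tau — 8–9, Tau advances.
Round 3: Tau vs Alpha — 11–6, Tau advances.
Round 4: Tau vs Kappa — 11–6, Tau advances.
The agenda winner is Tau.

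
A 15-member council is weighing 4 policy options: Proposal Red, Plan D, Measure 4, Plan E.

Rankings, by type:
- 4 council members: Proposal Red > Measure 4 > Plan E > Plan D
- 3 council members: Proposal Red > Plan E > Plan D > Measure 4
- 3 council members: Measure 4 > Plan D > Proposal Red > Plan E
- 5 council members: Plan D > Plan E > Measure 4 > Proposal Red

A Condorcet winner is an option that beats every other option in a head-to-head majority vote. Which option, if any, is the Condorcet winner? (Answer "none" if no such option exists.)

Pairwise majorities:
Proposal Red vs Plan D: Proposal Red is ranked higher on 4+3 = 7 ballots, Plan D on 8. Plan D wins 8–7.
Proposal Red vs Measure 4: Proposal Red is ranked higher on 4+3 = 7 ballots, Measure 4 on 8. Measure 4 wins 8–7.
Proposal Red vs Plan E: Proposal Red is ranked higher on 4+3+3 = 10 ballots, Plan E on 5. Proposal Red wins 10–5.
Plan D vs Measure 4: 3+5 = 8 for Plan D, 7 for Measure 4 — Plan D by 8–7.
Plan D vs Plan E: Plan D is ranked higher on 3+5 = 8 ballots, Plan E on 7. Plan D wins 8–7.
Measure 4 vs Plan E: Measure 4 preferred on 4+3 = 7 ballots; Plan E wins 8–7.
Plan D beats each of Proposal Red, Measure 4, Plan E — Plan D is the Condorcet winner.

Plan D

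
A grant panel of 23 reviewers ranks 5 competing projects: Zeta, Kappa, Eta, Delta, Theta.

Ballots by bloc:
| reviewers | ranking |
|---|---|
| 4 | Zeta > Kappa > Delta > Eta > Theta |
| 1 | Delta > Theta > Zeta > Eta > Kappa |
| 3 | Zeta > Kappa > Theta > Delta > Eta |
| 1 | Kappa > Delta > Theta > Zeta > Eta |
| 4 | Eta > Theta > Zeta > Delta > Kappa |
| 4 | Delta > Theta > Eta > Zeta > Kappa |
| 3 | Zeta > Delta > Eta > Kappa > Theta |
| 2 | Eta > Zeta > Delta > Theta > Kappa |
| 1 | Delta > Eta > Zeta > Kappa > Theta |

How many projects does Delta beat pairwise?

3

Delta against each rival (23 reviewers):
Delta vs Zeta: Zeta wins 16–7.
Delta vs Kappa: Delta wins 15–8.
Delta vs Eta: Delta wins 17–6.
Delta vs Theta: Delta wins 16–7.
Delta beats Kappa, Eta, Theta; loses to Zeta — 3 pairwise wins.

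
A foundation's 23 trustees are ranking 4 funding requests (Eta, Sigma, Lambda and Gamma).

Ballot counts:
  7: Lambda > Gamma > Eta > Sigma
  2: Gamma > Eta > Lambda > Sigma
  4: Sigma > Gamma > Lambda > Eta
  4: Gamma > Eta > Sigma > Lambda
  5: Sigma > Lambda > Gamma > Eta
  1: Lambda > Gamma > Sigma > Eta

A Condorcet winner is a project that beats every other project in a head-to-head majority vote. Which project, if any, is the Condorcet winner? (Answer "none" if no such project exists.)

Head-to-head results (23 reviewers):
Eta vs Sigma: Eta wins 13–10.
Eta vs Lambda: Lambda wins 17–6.
Eta vs Gamma: Gamma wins 23–0.
Sigma–Lambda: Sigma 13–10.
Sigma vs Gamma: Gamma, 14–9.
Lambda vs Gamma: Lambda wins 13–10.
Every project loses at least once (Eta loses to Lambda; Sigma loses to Eta; Lambda loses to Sigma; Gamma loses to Lambda). The majority relation contains the cycle Eta > Sigma > Lambda > Eta, so there is no Condorcet winner.

none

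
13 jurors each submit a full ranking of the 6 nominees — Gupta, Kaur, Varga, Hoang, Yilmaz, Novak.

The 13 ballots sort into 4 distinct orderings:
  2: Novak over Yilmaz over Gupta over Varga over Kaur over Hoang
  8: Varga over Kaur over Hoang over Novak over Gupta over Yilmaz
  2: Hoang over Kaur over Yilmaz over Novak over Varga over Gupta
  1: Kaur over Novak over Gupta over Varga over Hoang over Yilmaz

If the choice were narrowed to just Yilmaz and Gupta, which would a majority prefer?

Gupta

Ballots ranking Yilmaz above Gupta: 2 + 2 = 4.
Ballots ranking Gupta above Yilmaz: 13 − 4 = 9.
Gupta wins the head-to-head 9–4.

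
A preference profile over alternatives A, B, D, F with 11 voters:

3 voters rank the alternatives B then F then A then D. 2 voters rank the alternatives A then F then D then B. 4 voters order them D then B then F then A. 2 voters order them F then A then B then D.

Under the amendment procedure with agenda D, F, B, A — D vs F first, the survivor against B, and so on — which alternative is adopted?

B

Round 1: D vs F — 4–7, F advances.
Round 2: F vs B — 4–7, B advances.
Round 3: B vs A — 7–4, B advances.
The agenda winner is B.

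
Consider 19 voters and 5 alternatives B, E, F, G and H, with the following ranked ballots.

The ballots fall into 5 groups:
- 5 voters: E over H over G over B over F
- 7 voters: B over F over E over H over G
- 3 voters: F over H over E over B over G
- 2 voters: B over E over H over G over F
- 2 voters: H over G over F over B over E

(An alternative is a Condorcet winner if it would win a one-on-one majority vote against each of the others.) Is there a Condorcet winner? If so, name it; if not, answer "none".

none

Check each pair by majority over 19 ballots:
B vs E: 11 to 8, B.
B vs F: B is ranked higher on 5+7+2 = 14 ballots, F on 5. B wins 14–5.
B vs G: 7+3+2 = 12 for B, 7 for G — B by 12–7.
B vs H: 7+2 = 9 for B, 10 for H — H by 10–9.
E vs F: E is ranked higher on 5+2 = 7 ballots, F on 12. F wins 12–7.
E vs G: E preferred on 5+7+3+2 = 17 ballots; E wins 17–2.
E vs H: E is ranked higher on 5+7+2 = 14 ballots, H on 5. E wins 14–5.
F vs G: F preferred on 7+3 = 10 ballots; F wins 10–9.
F vs H: 10 to 9, F.
G vs H: G preferred on 0 ballots; H wins 19–0.
No alternative is unbeaten: B loses to H; E loses to B; F loses to B; G loses to B; H loses to E. In particular B beats E beats H beats B is a majority cycle — no Condorcet winner exists.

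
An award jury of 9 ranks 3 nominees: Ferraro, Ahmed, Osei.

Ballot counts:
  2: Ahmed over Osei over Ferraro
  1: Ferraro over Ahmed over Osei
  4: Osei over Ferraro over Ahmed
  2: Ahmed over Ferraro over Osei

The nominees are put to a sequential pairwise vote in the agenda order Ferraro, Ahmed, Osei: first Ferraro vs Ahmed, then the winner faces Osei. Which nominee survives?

Osei

Round 1: Ferraro vs Ahmed — 5–4, Ferraro advances.
Round 2: Ferraro vs Osei — 3–6, Osei advances.
Osei survives the agenda.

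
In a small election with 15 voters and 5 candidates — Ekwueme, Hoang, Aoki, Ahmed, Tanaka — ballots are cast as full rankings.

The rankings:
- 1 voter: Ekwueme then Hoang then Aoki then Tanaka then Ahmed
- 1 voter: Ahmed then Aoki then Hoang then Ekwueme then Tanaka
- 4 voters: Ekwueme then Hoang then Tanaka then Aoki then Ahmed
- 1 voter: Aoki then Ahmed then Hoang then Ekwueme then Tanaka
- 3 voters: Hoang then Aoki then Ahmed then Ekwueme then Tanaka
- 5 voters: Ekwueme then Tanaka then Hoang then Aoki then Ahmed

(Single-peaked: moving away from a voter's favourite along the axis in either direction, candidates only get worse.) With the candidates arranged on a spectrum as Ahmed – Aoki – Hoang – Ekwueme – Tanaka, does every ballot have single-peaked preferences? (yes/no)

Axis positions: Ahmed=1, Aoki=2, Hoang=3, Ekwueme=4, Tanaka=5.
Bloc 1 (peak Ekwueme at position 4): ranking walks positions 4-3-2-5-1, expanding outward from the peak — single-peaked.
Bloc 2 (peak Ahmed at position 1): ranking walks positions 1-2-3-4-5, expanding outward from the peak — single-peaked.
Bloc 3 (peak Ekwueme at position 4): ranking walks positions 4-3-5-2-1, expanding outward from the peak — single-peaked.
Bloc 4 (peak Aoki at position 2): ranking walks positions 2-1-3-4-5, expanding outward from the peak — single-peaked.
Bloc 5 (peak Hoang at position 3): ranking walks positions 3-2-1-4-5, expanding outward from the peak — single-peaked.
Bloc 6 (peak Ekwueme at position 4): ranking walks positions 4-5-3-2-1, expanding outward from the peak — single-peaked.
Every ranking is single-peaked on this axis.

yes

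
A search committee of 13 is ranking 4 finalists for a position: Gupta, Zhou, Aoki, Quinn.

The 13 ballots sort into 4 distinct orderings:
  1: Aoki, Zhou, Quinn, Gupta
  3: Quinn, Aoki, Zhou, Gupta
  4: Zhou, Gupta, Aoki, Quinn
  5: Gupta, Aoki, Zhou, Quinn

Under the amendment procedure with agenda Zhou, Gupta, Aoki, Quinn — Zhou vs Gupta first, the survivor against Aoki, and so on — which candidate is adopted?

Round 1: Zhou vs Gupta — 8–5, Zhou advances.
Round 2: Zhou vs Aoki — 4–9, Aoki advances.
Round 3: Aoki vs Quinn — 10–3, Aoki advances.
Aoki survives the agenda.

Aoki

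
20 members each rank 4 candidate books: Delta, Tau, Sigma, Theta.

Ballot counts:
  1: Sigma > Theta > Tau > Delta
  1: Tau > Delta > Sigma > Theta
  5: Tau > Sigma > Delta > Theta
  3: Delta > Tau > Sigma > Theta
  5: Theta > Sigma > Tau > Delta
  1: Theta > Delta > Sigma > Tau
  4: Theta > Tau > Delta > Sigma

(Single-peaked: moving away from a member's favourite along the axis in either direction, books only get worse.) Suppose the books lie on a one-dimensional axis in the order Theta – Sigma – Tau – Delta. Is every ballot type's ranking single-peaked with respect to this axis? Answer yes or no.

no

Axis positions: Theta=1, Sigma=2, Tau=3, Delta=4.
Ballot type 1 (peak Sigma at position 2): ranking walks positions 2-1-3-4, expanding outward from the peak — single-peaked.
Ballot type 2 (peak Tau at position 3): ranking walks positions 3-4-2-1, expanding outward from the peak — single-peaked.
Ballot type 3 (peak Tau at position 3): ranking walks positions 3-2-4-1, expanding outward from the peak — single-peaked.
Ballot type 4 (peak Delta at position 4): ranking walks positions 4-3-2-1, expanding outward from the peak — single-peaked.
Ballot type 5 (peak Theta at position 1): ranking walks positions 1-2-3-4, expanding outward from the peak — single-peaked.
Ballot type 6: ranking walks positions 1-4-2-3; Delta is ranked above Sigma even though Sigma lies between Delta and the peak Theta on the axis — preferences dip and rise again. Not single-peaked.
Ballot type 7: ranking walks positions 1-3-4-2; Tau is ranked above Sigma even though Sigma lies between Tau and the peak Theta on the axis — preferences dip and rise again. Not single-peaked.
Ballot type 6 violates single-peakedness, so the profile is not single-peaked on this axis.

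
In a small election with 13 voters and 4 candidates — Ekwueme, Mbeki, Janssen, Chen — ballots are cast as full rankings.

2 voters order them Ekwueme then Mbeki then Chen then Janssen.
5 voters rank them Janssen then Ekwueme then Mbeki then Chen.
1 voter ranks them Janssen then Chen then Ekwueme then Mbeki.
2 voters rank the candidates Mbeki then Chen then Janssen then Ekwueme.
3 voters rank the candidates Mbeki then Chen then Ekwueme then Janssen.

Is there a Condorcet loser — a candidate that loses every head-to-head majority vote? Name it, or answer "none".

none

Pairwise majorities:
Ekwueme vs Mbeki: 8 to 5, Ekwueme.
Ekwueme vs Janssen: Janssen wins 8–5.
Ekwueme vs Chen: Ekwueme preferred on 2+5 = 7 ballots; Ekwueme wins 7–6.
Mbeki vs Janssen: Mbeki, 7–6.
Mbeki vs Chen: Mbeki, 12–1.
Janssen–Chen: Chen 7–6.
Every candidate wins at least one matchup (Ekwueme beats Mbeki; Mbeki beats Janssen; Janssen beats Ekwueme; Chen beats Janssen), so there is no Condorcet loser.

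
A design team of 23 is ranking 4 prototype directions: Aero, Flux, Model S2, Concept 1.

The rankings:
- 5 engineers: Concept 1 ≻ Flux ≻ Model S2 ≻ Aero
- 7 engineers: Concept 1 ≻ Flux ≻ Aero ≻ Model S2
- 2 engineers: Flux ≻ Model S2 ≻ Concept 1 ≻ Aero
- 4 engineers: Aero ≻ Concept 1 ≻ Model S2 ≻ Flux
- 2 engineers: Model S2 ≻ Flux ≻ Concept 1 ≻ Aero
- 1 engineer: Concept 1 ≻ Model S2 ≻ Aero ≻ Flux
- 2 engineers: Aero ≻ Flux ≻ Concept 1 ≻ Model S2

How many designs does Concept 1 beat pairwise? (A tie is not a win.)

Concept 1 against each rival (23 engineers):
Concept 1 vs Aero: Concept 1, 17–6.
Concept 1–Flux: Concept 1 17–6.
Concept 1 vs Model S2: Concept 1 is ranked higher on 5+7+4+1+2 = 19 ballots, Model S2 on 4. Concept 1 wins 19–4.
Concept 1 beats Aero, Flux, Model S2 — 3 pairwise wins.

3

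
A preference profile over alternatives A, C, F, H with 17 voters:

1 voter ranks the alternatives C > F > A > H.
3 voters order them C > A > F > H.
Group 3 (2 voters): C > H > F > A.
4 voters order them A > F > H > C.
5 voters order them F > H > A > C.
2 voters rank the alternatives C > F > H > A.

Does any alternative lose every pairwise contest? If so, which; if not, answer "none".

C

Pairwise majorities:
A vs C: A preferred on 4+5 = 9 ballots; A wins 9–8.
A vs F: F wins 10–7.
A vs H: H wins 9–8.
C vs F: F, 9–8.
C–H: H 9–8.
F–H: F 15–2.
C is beaten in every head-to-head and is the Condorcet loser.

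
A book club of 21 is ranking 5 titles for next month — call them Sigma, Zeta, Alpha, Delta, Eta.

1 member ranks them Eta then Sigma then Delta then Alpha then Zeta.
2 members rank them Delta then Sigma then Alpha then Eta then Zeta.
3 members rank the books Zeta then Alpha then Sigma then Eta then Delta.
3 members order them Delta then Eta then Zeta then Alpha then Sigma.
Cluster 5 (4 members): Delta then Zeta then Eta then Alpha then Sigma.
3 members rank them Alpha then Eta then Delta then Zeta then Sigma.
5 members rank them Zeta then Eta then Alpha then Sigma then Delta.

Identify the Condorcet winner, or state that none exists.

none

Pairwise majorities:
Sigma–Zeta: Zeta 18–3.
Sigma vs Alpha: Alpha, 18–3.
Sigma vs Delta: Delta, 12–9.
Sigma vs Eta: Eta, 16–5.
Zeta–Alpha: Zeta 15–6.
Zeta–Delta: Delta 13–8.
Zeta–Eta: Zeta 12–9.
Alpha–Delta: Alpha 11–10.
Alpha–Eta: Eta 13–8.
Delta vs Eta: Eta wins 12–9.
No book is unbeaten: Sigma loses to Zeta; Zeta loses to Delta; Alpha loses to Zeta; Delta loses to Alpha; Eta loses to Zeta. In particular Zeta beats Alpha beats Delta beats Zeta is a majority cycle — no Condorcet winner exists.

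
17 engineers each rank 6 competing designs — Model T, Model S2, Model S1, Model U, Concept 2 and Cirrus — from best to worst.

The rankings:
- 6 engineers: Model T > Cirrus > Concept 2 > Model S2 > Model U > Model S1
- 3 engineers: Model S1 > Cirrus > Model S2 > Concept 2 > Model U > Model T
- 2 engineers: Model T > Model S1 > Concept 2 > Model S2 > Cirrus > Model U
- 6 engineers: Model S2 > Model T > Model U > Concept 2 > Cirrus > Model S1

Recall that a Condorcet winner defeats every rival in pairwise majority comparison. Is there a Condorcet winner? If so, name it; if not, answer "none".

none

Head-to-head results (17 engineers):
Model T vs Model S2: 8 to 9, Model S2.
Model T vs Model S1: 6+2+6 = 14 for Model T, 3 for Model S1 — Model T by 14–3.
Model T vs Model U: 14 to 3, Model T.
Model T vs Concept 2: 14 to 3, Model T.
Model T vs Cirrus: 6+2+6 = 14 for Model T, 3 for Cirrus — Model T by 14–3.
Model S2 vs Model S1: Model S2 is ranked higher on 6+6 = 12 ballots, Model S1 on 5. Model S2 wins 12–5.
Model S2 vs Model U: 6+3+2+6 = 17 for Model S2, 0 for Model U — Model S2 by 17–0.
Model S2 vs Concept 2: Model S2 preferred on 3+6 = 9 ballots; Model S2 wins 9–8.
Model S2 vs Cirrus: Model S2 preferred on 2+6 = 8 ballots; Cirrus wins 9–8.
Model S1 vs Model U: Model S1 preferred on 3+2 = 5 ballots; Model U wins 12–5.
Model S1 vs Concept 2: Model S1 is ranked higher on 3+2 = 5 ballots, Concept 2 on 12. Concept 2 wins 12–5.
Model S1 vs Cirrus: Model S1 preferred on 3+2 = 5 ballots; Cirrus wins 12–5.
Model U vs Concept 2: 6 to 11, Concept 2.
Model U vs Cirrus: Model U is ranked higher on 6 ballots, Cirrus on 11. Cirrus wins 11–6.
Concept 2 vs Cirrus: 8 to 9, Cirrus.
No design is unbeaten: Model T loses to Model S2; Model S2 loses to Cirrus; Model S1 loses to Model T; Model U loses to Model T; Concept 2 loses to Model T; Cirrus loses to Model T. In particular Model T → Cirrus → Model S2 → Model T is a majority cycle — no Condorcet winner exists.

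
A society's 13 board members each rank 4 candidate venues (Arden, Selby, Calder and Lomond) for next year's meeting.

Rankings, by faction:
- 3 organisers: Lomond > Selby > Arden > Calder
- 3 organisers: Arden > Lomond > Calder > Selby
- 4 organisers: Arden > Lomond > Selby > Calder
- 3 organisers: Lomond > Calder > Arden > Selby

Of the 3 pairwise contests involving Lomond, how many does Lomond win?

2

Lomond against each rival (13 organisers):
Lomond vs Arden: Lomond preferred on 3+3 = 6 ballots; Arden wins 7–6.
Lomond vs Selby: Lomond is ranked higher on 3+3+4+3 = 13 ballots, Selby on 0. Lomond wins 13–0.
Lomond vs Calder: Lomond, 13–0.
Lomond beats Selby, Calder; loses to Arden — 2 pairwise wins.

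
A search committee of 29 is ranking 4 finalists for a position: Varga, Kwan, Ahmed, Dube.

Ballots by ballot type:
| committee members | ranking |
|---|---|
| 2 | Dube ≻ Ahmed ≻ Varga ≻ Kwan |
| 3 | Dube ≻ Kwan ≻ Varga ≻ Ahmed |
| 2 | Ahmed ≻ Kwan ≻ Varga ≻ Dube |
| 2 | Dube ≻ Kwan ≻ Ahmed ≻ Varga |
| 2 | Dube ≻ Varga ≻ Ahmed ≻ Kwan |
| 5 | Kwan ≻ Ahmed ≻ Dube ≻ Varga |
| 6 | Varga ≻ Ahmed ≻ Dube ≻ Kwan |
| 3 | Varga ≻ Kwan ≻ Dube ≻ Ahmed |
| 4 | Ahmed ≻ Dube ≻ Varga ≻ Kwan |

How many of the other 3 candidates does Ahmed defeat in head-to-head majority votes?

3

Ahmed against each rival (29 committee members):
Ahmed vs Varga: 15 to 14, Ahmed.
Ahmed vs Kwan: 2+2+2+6+4 = 16 for Ahmed, 13 for Kwan — Ahmed by 16–13.
Ahmed vs Dube: 17 to 12, Ahmed.
Ahmed beats Varga, Kwan, Dube — 3 pairwise wins.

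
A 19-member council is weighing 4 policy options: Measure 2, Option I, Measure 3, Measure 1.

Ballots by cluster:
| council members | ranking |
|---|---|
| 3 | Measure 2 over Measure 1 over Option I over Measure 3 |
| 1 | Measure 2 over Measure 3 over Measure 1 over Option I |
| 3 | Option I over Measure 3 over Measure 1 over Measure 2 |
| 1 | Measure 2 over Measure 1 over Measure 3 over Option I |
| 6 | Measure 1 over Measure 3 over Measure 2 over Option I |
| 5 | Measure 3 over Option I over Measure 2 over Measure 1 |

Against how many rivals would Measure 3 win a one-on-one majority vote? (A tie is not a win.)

Measure 3 against each rival (19 council members):
Measure 3 vs Measure 2: Measure 3 is ranked higher on 3+6+5 = 14 ballots, Measure 2 on 5. Measure 3 wins 14–5.
Measure 3 vs Option I: Measure 3 is ranked higher on 1+1+6+5 = 13 ballots, Option I on 6. Measure 3 wins 13–6.
Measure 3 vs Measure 1: Measure 1 wins 10–9.
Measure 3 beats Measure 2, Option I; loses to Measure 1 — 2 pairwise wins.

2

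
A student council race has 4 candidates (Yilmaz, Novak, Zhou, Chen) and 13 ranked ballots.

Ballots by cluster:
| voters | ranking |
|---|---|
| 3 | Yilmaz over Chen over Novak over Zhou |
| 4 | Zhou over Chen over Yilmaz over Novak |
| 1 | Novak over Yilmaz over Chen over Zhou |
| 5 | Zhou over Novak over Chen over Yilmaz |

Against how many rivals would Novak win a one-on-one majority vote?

0

Novak against each rival (13 voters):
Novak vs Yilmaz: Novak preferred on 1+5 = 6 ballots; Yilmaz wins 7–6.
Novak vs Zhou: Zhou, 9–4.
Novak vs Chen: Chen wins 7–6.
Novak beats no one; loses to Yilmaz, Zhou, Chen — 0 pairwise wins.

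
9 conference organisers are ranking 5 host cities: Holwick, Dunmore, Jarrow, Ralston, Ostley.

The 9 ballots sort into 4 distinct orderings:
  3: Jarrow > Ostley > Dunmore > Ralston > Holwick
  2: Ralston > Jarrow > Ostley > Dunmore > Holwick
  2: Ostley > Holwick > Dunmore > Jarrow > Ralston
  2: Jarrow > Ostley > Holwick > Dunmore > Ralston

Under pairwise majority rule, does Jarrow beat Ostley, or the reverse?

Jarrow

Ballots ranking Jarrow above Ostley: 3 + 2 + 2 = 7.
Ballots ranking Ostley above Jarrow: 9 − 7 = 2.
Jarrow wins the head-to-head 7–2.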